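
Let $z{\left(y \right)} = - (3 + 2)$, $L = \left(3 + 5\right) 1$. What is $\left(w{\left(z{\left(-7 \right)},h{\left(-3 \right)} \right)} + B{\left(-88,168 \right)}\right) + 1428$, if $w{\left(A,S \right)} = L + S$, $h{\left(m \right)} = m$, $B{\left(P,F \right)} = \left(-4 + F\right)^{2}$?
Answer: $28329$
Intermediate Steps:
$L = 8$ ($L = 8 \cdot 1 = 8$)
$z{\left(y \right)} = -5$ ($z{\left(y \right)} = \left(-1\right) 5 = -5$)
$w{\left(A,S \right)} = 8 + S$
$\left(w{\left(z{\left(-7 \right)},h{\left(-3 \right)} \right)} + B{\left(-88,168 \right)}\right) + 1428 = \left(\left(8 - 3\right) + \left(-4 + 168\right)^{2}\right) + 1428 = \left(5 + 164^{2}\right) + 1428 = \left(5 + 26896\right) + 1428 = 26901 + 1428 = 28329$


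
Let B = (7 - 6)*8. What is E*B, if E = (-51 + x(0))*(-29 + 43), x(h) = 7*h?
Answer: -5712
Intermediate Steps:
B = 8 (B = 1*8 = 8)
E = -714 (E = (-51 + 7*0)*(-29 + 43) = (-51 + 0)*14 = -51*14 = -714)
E*B = -714*8 = -5712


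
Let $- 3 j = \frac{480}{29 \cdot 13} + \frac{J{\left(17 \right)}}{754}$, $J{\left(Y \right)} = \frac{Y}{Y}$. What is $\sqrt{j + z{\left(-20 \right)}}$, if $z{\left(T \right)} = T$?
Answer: $\frac{i \sqrt{104506662}}{2262} \approx 4.5194 i$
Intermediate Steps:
$J{\left(Y \right)} = 1$
$j = - \frac{961}{2262}$ ($j = - \frac{\frac{480}{29 \cdot 13} + 1 \cdot \frac{1}{754}}{3} = - \frac{\frac{480}{377} + 1 \cdot \frac{1}{754}}{3} = - \frac{480 \cdot \frac{1}{377} + \frac{1}{754}}{3} = - \frac{\frac{480}{377} + \frac{1}{754}}{3} = \left(- \frac{1}{3}\right) \frac{961}{754} = - \frac{961}{2262} \approx -0.42485$)
$\sqrt{j + z{\left(-20 \right)}} = \sqrt{- \frac{961}{2262} - 20} = \sqrt{- \frac{46201}{2262}} = \frac{i \sqrt{104506662}}{2262}$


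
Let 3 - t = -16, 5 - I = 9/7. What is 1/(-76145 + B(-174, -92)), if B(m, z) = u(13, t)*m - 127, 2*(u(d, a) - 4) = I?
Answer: -7/541038 ≈ -1.2938e-5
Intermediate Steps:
I = 26/7 (I = 5 - 9/7 = 26/7 ≈ 3.7143)
t = 19 (t = 3 - 1*(-16) = 3 + 16 = 19)
u(d, a) = 41/7 (u(d, a) = 4 + (1/2)*(26/7) = 4 + 13/7 = 41/7)
B(m, z) = -127 + 41*m/7 (B(m, z) = 41*m/7 - 127 = -127 + 41*m/7)
1/(-76145 + B(-174, -92)) = 1/(-76145 + (-127 + (41/7)*(-174))) = 1/(-76145 + (-127 - 7134/7)) = 1/(-76145 - 8023/7) = 1/(-541038/7) = -7/541038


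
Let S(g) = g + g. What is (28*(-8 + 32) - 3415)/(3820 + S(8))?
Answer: -2743/3836 ≈ -0.71507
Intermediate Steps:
S(g) = 2*g
(28*(-8 + 32) - 3415)/(3820 + S(8)) = (28*(-8 + 32) - 3415)/(3820 + 2*8) = (28*24 - 3415)/(3820 + 16) = (672 - 3415)/3836 = -2743*1/3836 = -2743/3836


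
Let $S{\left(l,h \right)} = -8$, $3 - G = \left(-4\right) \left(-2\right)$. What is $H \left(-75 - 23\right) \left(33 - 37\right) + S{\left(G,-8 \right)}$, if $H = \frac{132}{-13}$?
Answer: $- \frac{51848}{13} \approx -3988.3$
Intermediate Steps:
$G = -5$ ($G = 3 - \left(-4\right) \left(-2\right) = 3 - 8 = -5$)
$H = - \frac{132}{13}$ ($H = 132 \left(- \frac{1}{13}\right) = - \frac{132}{13} \approx -10.154$)
$H \left(-75 - 23\right) \left(33 - 37\right) + S{\left(G,-8 \right)} = - \frac{132 \left(-75 - 23\right) \left(33 - 37\right)}{13} - 8 = - \frac{132 \left(\left(-98\right) \left(-4\right)\right)}{13} - 8 = \left(- \frac{132}{13}\right) 392 - 8 = - \frac{51744}{13} - 8 = - \frac{51848}{13}$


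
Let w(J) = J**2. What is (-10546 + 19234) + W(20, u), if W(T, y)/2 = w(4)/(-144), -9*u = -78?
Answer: 78190/9 ≈ 8687.8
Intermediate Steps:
u = 26/3 (u = -1/9*(-78) = 26/3 ≈ 8.6667)
W(T, y) = -2/9 (W(T, y) = 2*(4**2/(-144)) = 2*(16*(-1/144)) = 2*(-1/9) = -2/9)
(-10546 + 19234) + W(20, u) = (-10546 + 19234) - 2/9 = 8688 - 2/9 = 78190/9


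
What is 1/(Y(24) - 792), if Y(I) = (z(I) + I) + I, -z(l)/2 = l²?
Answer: -1/1896 ≈ -0.00052743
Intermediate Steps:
z(l) = -2*l²
Y(I) = -2*I² + 2*I (Y(I) = (-2*I² + I) + I = (I - 2*I²) + I = -2*I² + 2*I)
1/(Y(24) - 792) = 1/(2*24*(1 - 1*24) - 792) = 1/(2*24*(1 - 24) - 792) = 1/(2*24*(-23) - 792) = 1/(-1104 - 792) = 1/(-1896) = -1/1896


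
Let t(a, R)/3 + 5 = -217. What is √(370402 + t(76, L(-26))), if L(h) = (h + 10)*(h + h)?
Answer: 2*√92434 ≈ 608.06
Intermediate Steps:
L(h) = 2*h*(10 + h) (L(h) = (10 + h)*(2*h) = 2*h*(10 + h))
t(a, R) = -666 (t(a, R) = -15 + 3*(-217) = -15 - 651 = -666)
√(370402 + t(76, L(-26))) = √(370402 - 666) = √369736 = 2*√92434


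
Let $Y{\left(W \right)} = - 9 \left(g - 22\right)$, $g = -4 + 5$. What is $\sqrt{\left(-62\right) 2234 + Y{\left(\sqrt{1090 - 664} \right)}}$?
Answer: $i \sqrt{138319} \approx 371.91 i$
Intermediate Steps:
$g = 1$
$Y{\left(W \right)} = 189$ ($Y{\left(W \right)} = - 9 \left(1 - 22\right) = \left(-9\right) \left(-21\right) = 189$)
$\sqrt{\left(-62\right) 2234 + Y{\left(\sqrt{1090 - 664} \right)}} = \sqrt{\left(-62\right) 2234 + 189} = \sqrt{-138508 + 189} = \sqrt{-138319} = i \sqrt{138319}$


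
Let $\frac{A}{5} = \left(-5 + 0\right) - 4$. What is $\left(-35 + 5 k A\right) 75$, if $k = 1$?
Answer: $-19500$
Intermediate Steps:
$A = -45$ ($A = 5 \left(\left(-5 + 0\right) - 4\right) = 5 \left(-5 - 4\right) = 5 \left(-9\right) = -45$)
$\left(-35 + 5 k A\right) 75 = \left(-35 + 5 \cdot 1 \left(-45\right)\right) 75 = \left(-35 + 5 \left(-45\right)\right) 75 = \left(-35 - 225\right) 75 = \left(-260\right) 75 = -19500$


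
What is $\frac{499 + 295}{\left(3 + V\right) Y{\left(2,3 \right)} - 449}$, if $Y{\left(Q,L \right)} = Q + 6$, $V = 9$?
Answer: $- \frac{794}{353} \approx -2.2493$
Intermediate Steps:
$Y{\left(Q,L \right)} = 6 + Q$
$\frac{499 + 295}{\left(3 + V\right) Y{\left(2,3 \right)} - 449} = \frac{499 + 295}{\left(3 + 9\right) \left(6 + 2\right) - 449} = \frac{794}{12 \cdot 8 - 449} = \frac{794}{96 - 449} = \frac{794}{-353} = 794 \left(- \frac{1}{353}\right) = - \frac{794}{353}$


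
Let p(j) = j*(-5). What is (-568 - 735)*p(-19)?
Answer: -123785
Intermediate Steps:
p(j) = -5*j
(-568 - 735)*p(-19) = (-568 - 735)*(-5*(-19)) = -1303*95 = -123785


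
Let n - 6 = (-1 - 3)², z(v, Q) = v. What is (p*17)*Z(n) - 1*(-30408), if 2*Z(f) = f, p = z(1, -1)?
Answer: 30595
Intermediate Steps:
p = 1
n = 22 (n = 6 + (-1 - 3)² = 6 + (-4)² = 6 + 16 = 22)
Z(f) = f/2
(p*17)*Z(n) - 1*(-30408) = (1*17)*((½)*22) - 1*(-30408) = 17*11 + 30408 = 187 + 30408 = 30595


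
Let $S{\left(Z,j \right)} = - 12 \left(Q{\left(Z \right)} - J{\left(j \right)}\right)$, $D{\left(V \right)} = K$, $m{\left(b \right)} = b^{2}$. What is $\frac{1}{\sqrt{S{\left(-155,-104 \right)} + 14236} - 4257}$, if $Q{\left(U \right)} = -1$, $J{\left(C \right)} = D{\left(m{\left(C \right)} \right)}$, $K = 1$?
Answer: $- \frac{4257}{18107789} - \frac{2 \sqrt{3565}}{18107789} \approx -0.00024169$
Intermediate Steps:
$D{\left(V \right)} = 1$
$J{\left(C \right)} = 1$
$S{\left(Z,j \right)} = 24$ ($S{\left(Z,j \right)} = - 12 \left(-1 - 1\right) = \left(-12\right) \left(-2\right) = 24$)
$\frac{1}{\sqrt{S{\left(-155,-104 \right)} + 14236} - 4257} = \frac{1}{\sqrt{24 + 14236} - 4257} = \frac{1}{\sqrt{14260} - 4257} = \frac{1}{2 \sqrt{3565} - 4257} = \frac{1}{-4257 + 2 \sqrt{3565}}$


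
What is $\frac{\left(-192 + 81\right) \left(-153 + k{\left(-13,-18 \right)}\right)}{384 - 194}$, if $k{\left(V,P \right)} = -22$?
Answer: $\frac{3885}{38} \approx 102.24$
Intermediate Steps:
$\frac{\left(-192 + 81\right) \left(-153 + k{\left(-13,-18 \right)}\right)}{384 - 194} = \frac{\left(-192 + 81\right) \left(-153 - 22\right)}{384 - 194} = \frac{\left(-111\right) \left(-175\right)}{190} = 19425 \cdot \frac{1}{190} = \frac{3885}{38}$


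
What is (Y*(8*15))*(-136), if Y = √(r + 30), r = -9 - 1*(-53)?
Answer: -16320*√74 ≈ -1.4039e+5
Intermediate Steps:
r = 44 (r = -9 + 53 = 44)
Y = √74 (Y = √(44 + 30) = √74 ≈ 8.6023)
(Y*(8*15))*(-136) = (√74*(8*15))*(-136) = (√74*120)*(-136) = (120*√74)*(-136) = -16320*√74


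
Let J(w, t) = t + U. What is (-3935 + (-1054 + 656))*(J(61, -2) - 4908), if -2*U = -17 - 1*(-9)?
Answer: 21257698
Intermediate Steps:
U = 4 (U = -(-17 - 1*(-9))/2 = -(-17 + 9)/2 = -½*(-8) = 4)
J(w, t) = 4 + t (J(w, t) = t + 4 = 4 + t)
(-3935 + (-1054 + 656))*(J(61, -2) - 4908) = (-3935 + (-1054 + 656))*((4 - 2) - 4908) = (-3935 - 398)*(2 - 4908) = -4333*(-4906) = 21257698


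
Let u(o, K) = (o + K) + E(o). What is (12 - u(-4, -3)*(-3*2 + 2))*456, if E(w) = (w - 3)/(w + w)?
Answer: -5700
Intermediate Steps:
E(w) = (-3 + w)/(2*w) (E(w) = (-3 + w)/((2*w)) = (-3 + w)*(1/(2*w)) = (-3 + w)/(2*w))
u(o, K) = K + o + (-3 + o)/(2*o) (u(o, K) = (o + K) + (-3 + o)/(2*o) = (K + o) + (-3 + o)/(2*o) = K + o + (-3 + o)/(2*o))
(12 - u(-4, -3)*(-3*2 + 2))*456 = (12 - (½ - 3 - 4 - 3/2/(-4))*(-3*2 + 2))*456 = (12 - (½ - 3 - 4 - 3/2*(-¼))*(-6 + 2))*456 = (12 - (½ - 3 - 4 + 3/8)*(-4))*456 = (12 - (-49)*(-4)/8)*456 = (12 - 1*49/2)*456 = (12 - 49/2)*456 = -25/2*456 = -5700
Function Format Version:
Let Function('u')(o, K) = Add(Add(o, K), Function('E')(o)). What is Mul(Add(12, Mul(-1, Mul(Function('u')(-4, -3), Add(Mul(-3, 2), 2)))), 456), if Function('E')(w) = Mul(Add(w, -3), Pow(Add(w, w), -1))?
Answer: -5700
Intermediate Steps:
Function('E')(w) = Mul(Rational(1, 2), Pow(w, -1), Add(-3, w)) (Function('E')(w) = Mul(Add(-3, w), Pow(Mul(2, w), -1)) = Mul(Add(-3, w), Mul(Rational(1, 2), Pow(w, -1))) = Mul(Rational(1, 2), Pow(w, -1), Add(-3, w)))
Function('u')(o, K) = Add(K, o, Mul(Rational(1, 2), Pow(o, -1), Add(-3, o))) (Function('u')(o, K) = Add(Add(o, K), Mul(Rational(1, 2), Pow(o, -1), Add(-3, o))) = Add(Add(K, o), Mul(Rational(1, 2), Pow(o, -1), Add(-3, o))) = Add(K, o, Mul(Rational(1, 2), Pow(o, -1), Add(-3, o))))
Mul(Add(12, Mul(-1, Mul(Function('u')(-4, -3), Add(Mul(-3, 2), 2)))), 456) = Mul(Add(12, Mul(-1, Mul(Add(Rational(1, 2), -3, -4, Mul(Rational(-3, 2), Pow(-4, -1))), Add(Mul(-3, 2), 2)))), 456) = Mul(Add(12, Mul(-1, Mul(Add(Rational(1, 2), -3, -4, Mul(Rational(-3, 2), Rational(-1, 4))), Add(-6, 2)))), 456) = Mul(Add(12, Mul(-1, Mul(Add(Rational(1, 2), -3, -4, Rational(3, 8)), -4))), 456) = Mul(Add(12, Mul(-1, Mul(Rational(-49, 8), -4))), 456) = Mul(Add(12, Mul(-1, Rational(49, 2))), 456) = Mul(Add(12, Rational(-49, 2)), 456) = Mul(Rational(-25, 2), 456) = -5700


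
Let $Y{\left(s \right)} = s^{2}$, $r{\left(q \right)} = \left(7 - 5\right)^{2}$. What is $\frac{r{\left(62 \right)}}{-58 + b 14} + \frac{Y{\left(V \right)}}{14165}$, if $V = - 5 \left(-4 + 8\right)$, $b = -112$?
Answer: $\frac{59374}{2303229} \approx 0.025779$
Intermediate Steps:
$r{\left(q \right)} = 4$ ($r{\left(q \right)} = 2^{2} = 4$)
$V = -20$ ($V = \left(-5\right) 4 = -20$)
$\frac{r{\left(62 \right)}}{-58 + b 14} + \frac{Y{\left(V \right)}}{14165} = \frac{4}{-58 - 1568} + \frac{\left(-20\right)^{2}}{14165} = \frac{4}{-58 - 1568} + 400 \cdot \frac{1}{14165} = \frac{4}{-1626} + \frac{80}{2833} = 4 \left(- \frac{1}{1626}\right) + \frac{80}{2833} = - \frac{2}{813} + \frac{80}{2833} = \frac{59374}{2303229}$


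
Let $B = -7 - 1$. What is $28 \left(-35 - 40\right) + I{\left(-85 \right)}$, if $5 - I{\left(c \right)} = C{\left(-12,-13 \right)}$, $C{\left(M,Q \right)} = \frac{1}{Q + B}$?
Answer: $- \frac{43994}{21} \approx -2095.0$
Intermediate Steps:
$B = -8$
$C{\left(M,Q \right)} = \frac{1}{-8 + Q}$ ($C{\left(M,Q \right)} = \frac{1}{Q - 8} = \frac{1}{-8 + Q}$)
$I{\left(c \right)} = \frac{106}{21}$ ($I{\left(c \right)} = 5 - \frac{1}{-8 - 13} = 5 - \frac{1}{-21} = 5 - - \frac{1}{21} = 5 + \frac{1}{21} = \frac{106}{21}$)
$28 \left(-35 - 40\right) + I{\left(-85 \right)} = 28 \left(-35 - 40\right) + \frac{106}{21} = 28 \left(-75\right) + \frac{106}{21} = -2100 + \frac{106}{21} = - \frac{43994}{21}$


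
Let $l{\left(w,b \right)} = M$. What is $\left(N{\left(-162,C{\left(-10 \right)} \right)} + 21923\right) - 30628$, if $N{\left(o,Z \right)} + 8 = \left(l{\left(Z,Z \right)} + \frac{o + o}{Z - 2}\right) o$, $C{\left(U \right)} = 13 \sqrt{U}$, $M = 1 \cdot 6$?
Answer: $- \frac{8255683}{847} - \frac{341172 i \sqrt{10}}{847} \approx -9747.0 - 1273.8 i$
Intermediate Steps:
$M = 6$
$l{\left(w,b \right)} = 6$
$N{\left(o,Z \right)} = -8 + o \left(6 + \frac{2 o}{-2 + Z}\right)$ ($N{\left(o,Z \right)} = -8 + \left(6 + \frac{o + o}{Z - 2}\right) o = -8 + \left(6 + \frac{2 o}{-2 + Z}\right) o = -8 + o \left(6 + \frac{2 o}{-2 + Z}\right)$)
$\left(N{\left(-162,C{\left(-10 \right)} \right)} + 21923\right) - 30628 = \left(\frac{2 \left(8 + \left(-162\right)^{2} - -972 - 4 \cdot 13 \sqrt{-10} + 3 \cdot 13 \sqrt{-10} \left(-162\right)\right)}{-2 + 13 \sqrt{-10}} + 21923\right) - 30628 = \left(\frac{2 \left(8 + 26244 + 972 - 4 \cdot 13 i \sqrt{10} + 3 \cdot 13 i \sqrt{10} \left(-162\right)\right)}{-2 + 13 i \sqrt{10}} + 21923\right) - 30628 = \left(\frac{2 \left(8 + 26244 + 972 - 52 i \sqrt{10} - 6318 i \sqrt{10}\right)}{-2 + 13 i \sqrt{10}} + 21923\right) - 30628 = \left(\frac{2 \left(27224 - 6370 i \sqrt{10}\right)}{-2 + 13 i \sqrt{10}} + 21923\right) - 30628 = \left(21923 + \frac{2 \left(27224 - 6370 i \sqrt{10}\right)}{-2 + 13 i \sqrt{10}}\right) - 30628 = -8705 + \frac{2 \left(27224 - 6370 i \sqrt{10}\right)}{-2 + 13 i \sqrt{10}}$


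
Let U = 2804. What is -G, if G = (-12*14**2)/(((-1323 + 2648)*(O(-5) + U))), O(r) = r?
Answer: 784/1236225 ≈ 0.00063419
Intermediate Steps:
G = -784/1236225 (G = (-12*14**2)/(((-1323 + 2648)*(-5 + 2804))) = (-12*196)/((1325*2799)) = -2352/3708675 = -2352*1/3708675 = -784/1236225 ≈ -0.00063419)
-G = -1*(-784/1236225) = 784/1236225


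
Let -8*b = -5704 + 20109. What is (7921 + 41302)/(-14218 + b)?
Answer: -393784/128149 ≈ -3.0729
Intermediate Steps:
b = -14405/8 (b = -(-5704 + 20109)/8 = -1/8*14405 = -14405/8 ≈ -1800.6)
(7921 + 41302)/(-14218 + b) = (7921 + 41302)/(-14218 - 14405/8) = 49223/(-128149/8) = 49223*(-8/128149) = -393784/128149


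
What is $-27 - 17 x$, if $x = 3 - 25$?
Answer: $347$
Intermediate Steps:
$x = -22$ ($x = 3 - 25 = -22$)
$-27 - 17 x = -27 - -374 = -27 + 374 = 347$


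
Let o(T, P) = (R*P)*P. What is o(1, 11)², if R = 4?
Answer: 234256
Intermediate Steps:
o(T, P) = 4*P² (o(T, P) = (4*P)*P = 4*P²)
o(1, 11)² = (4*11²)² = (4*121)² = 484² = 234256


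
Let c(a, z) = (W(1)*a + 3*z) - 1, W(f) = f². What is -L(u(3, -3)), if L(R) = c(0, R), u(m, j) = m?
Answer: -8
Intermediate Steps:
c(a, z) = -1 + a + 3*z (c(a, z) = (1²*a + 3*z) - 1 = (1*a + 3*z) - 1 = (a + 3*z) - 1 = -1 + a + 3*z)
L(R) = -1 + 3*R (L(R) = -1 + 0 + 3*R = -1 + 3*R)
-L(u(3, -3)) = -(-1 + 3*3) = -(-1 + 9) = -1*8 = -8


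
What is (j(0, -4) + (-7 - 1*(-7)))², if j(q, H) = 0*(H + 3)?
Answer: 0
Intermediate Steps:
j(q, H) = 0 (j(q, H) = 0*(3 + H) = 0)
(j(0, -4) + (-7 - 1*(-7)))² = (0 + (-7 - 1*(-7)))² = (0 + (-7 + 7))² = (0 + 0)² = 0² = 0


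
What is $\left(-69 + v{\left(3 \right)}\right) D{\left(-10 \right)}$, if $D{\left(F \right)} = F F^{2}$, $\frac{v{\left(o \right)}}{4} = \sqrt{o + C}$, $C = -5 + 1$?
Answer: $69000 - 4000 i \approx 69000.0 - 4000.0 i$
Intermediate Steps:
$C = -4$
$v{\left(o \right)} = 4 \sqrt{-4 + o}$ ($v{\left(o \right)} = 4 \sqrt{o - 4} = 4 \sqrt{-4 + o}$)
$D{\left(F \right)} = F^{3}$
$\left(-69 + v{\left(3 \right)}\right) D{\left(-10 \right)} = \left(-69 + 4 \sqrt{-4 + 3}\right) \left(-10\right)^{3} = \left(-69 + 4 \sqrt{-1}\right) \left(-1000\right) = \left(-69 + 4 i\right) \left(-1000\right) = 69000 - 4000 i$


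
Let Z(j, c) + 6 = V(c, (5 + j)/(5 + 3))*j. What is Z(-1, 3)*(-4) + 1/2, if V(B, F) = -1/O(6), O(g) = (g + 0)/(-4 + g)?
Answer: 139/6 ≈ 23.167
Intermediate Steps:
O(g) = g/(-4 + g)
V(B, F) = -⅓ (V(B, F) = -1/(6/(-4 + 6)) = -1/(6/2) = -1/(6*(½)) = -1/3 = -1*⅓ = -⅓)
Z(j, c) = -6 - j/3
Z(-1, 3)*(-4) + 1/2 = (-6 - ⅓*(-1))*(-4) + 1/2 = (-6 + ⅓)*(-4) + ½ = -17/3*(-4) + ½ = 68/3 + ½ = 139/6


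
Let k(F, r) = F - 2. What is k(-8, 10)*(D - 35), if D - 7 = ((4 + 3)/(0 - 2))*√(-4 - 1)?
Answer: 280 + 35*I*√5 ≈ 280.0 + 78.262*I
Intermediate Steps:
k(F, r) = -2 + F
D = 7 - 7*I*√5/2 (D = 7 + ((4 + 3)/(0 - 2))*√(-4 - 1) = 7 + (7/(-2))*√(-5) = 7 + (7*(-½))*(I*√5) = 7 - 7*I*√5/2 ≈ 7.0 - 7.8262*I)
k(-8, 10)*(D - 35) = (-2 - 8)*((7 - 7*I*√5/2) - 35) = -10*(-28 - 7*I*√5/2) = 280 + 35*I*√5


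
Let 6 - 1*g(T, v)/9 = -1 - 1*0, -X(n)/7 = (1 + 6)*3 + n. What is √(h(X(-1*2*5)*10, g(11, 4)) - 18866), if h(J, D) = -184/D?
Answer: I*√8321194/21 ≈ 137.36*I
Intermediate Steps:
X(n) = -147 - 7*n (X(n) = -7*((1 + 6)*3 + n) = -7*(7*3 + n) = -7*(21 + n) = -147 - 7*n)
g(T, v) = 63 (g(T, v) = 54 - 9*(-1 - 1*0) = 54 - 9*(-1 + 0) = 54 - 9*(-1) = 54 + 9 = 63)
√(h(X(-1*2*5)*10, g(11, 4)) - 18866) = √(-184/63 - 18866) = √(-1188742/63) = I*√8321194/21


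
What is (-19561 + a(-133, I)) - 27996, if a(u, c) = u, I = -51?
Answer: -47690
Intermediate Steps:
(-19561 + a(-133, I)) - 27996 = (-19561 - 133) - 27996 = -19694 - 27996 = -47690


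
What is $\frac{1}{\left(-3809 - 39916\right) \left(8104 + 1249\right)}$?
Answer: $- \frac{1}{408959925} \approx -2.4452 \cdot 10^{-9}$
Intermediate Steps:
$\frac{1}{\left(-3809 - 39916\right) \left(8104 + 1249\right)} = \frac{1}{\left(-43725\right) 9353} = \frac{1}{-408959925} = - \frac{1}{408959925}$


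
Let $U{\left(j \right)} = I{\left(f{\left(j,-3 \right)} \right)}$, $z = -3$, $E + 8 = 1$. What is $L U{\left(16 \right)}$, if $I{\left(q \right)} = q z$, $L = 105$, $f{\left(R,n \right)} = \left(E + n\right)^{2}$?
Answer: $-31500$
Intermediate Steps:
$E = -7$ ($E = -8 + 1 = -7$)
$f{\left(R,n \right)} = \left(-7 + n\right)^{2}$
$I{\left(q \right)} = - 3 q$ ($I{\left(q \right)} = q \left(-3\right) = - 3 q$)
$U{\left(j \right)} = -300$ ($U{\left(j \right)} = - 3 \left(-7 - 3\right)^{2} = - 3 \left(-10\right)^{2} = \left(-3\right) 100 = -300$)
$L U{\left(16 \right)} = 105 \left(-300\right) = -31500$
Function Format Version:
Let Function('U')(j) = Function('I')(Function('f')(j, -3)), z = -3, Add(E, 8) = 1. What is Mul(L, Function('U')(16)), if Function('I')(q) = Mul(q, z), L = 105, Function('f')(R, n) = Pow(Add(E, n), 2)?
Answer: -31500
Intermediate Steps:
E = -7 (E = Add(-8, 1) = -7)
Function('f')(R, n) = Pow(Add(-7, n), 2)
Function('I')(q) = Mul(-3, q) (Function('I')(q) = Mul(q, -3) = Mul(-3, q))
Function('U')(j) = -300 (Function('U')(j) = Mul(-3, Pow(Add(-7, -3), 2)) = Mul(-3, Pow(-10, 2)) = Mul(-3, 100) = -300)
Mul(L, Function('U')(16)) = Mul(105, -300) = -31500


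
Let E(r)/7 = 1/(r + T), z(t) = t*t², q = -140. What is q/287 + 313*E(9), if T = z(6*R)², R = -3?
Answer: -680154829/1394501553 ≈ -0.48774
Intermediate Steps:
z(t) = t³
T = 34012224 (T = ((6*(-3))³)² = ((-18)³)² = (-5832)² = 34012224)
E(r) = 7/(34012224 + r) (E(r) = 7/(r + 34012224) = 7/(34012224 + r))
q/287 + 313*E(9) = -140/287 + 313*(7/(34012224 + 9)) = -140*1/287 + 313*(7/34012233) = -20/41 + 313*(7*(1/34012233)) = -20/41 + 313*(7/34012233) = -20/41 + 2191/34012233 = -680154829/1394501553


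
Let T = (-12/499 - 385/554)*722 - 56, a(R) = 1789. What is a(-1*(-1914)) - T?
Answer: 326774878/138223 ≈ 2364.1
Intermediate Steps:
T = -79493931/138223 (T = (-12*1/499 - 385*1/554)*722 - 56 = (-12/499 - 385/554)*722 - 56 = -198763/276446*722 - 56 = -71753443/138223 - 56 = -79493931/138223 ≈ -575.11)
a(-1*(-1914)) - T = 1789 - 1*(-79493931/138223) = 1789 + 79493931/138223 = 326774878/138223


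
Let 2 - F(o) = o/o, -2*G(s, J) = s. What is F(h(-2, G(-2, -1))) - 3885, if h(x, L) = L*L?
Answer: -3884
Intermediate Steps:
G(s, J) = -s/2
h(x, L) = L**2
F(o) = 1 (F(o) = 2 - o/o = 2 - 1*1 = 2 - 1 = 1)
F(h(-2, G(-2, -1))) - 3885 = 1 - 3885 = -3884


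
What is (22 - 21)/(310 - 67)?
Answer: 1/243 ≈ 0.0041152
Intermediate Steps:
(22 - 21)/(310 - 67) = 1/243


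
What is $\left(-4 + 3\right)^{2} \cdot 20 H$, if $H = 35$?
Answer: $700$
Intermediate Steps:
$\left(-4 + 3\right)^{2} \cdot 20 H = \left(-4 + 3\right)^{2} \cdot 20 \cdot 35 = \left(-1\right)^{2} \cdot 20 \cdot 35 = 1 \cdot 20 \cdot 35 = 20 \cdot 35 = 700$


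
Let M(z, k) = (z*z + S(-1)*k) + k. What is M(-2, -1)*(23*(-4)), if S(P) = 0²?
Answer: -276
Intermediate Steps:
S(P) = 0
M(z, k) = k + z² (M(z, k) = (z*z + 0*k) + k = (z² + 0) + k = z² + k = k + z²)
M(-2, -1)*(23*(-4)) = (-1 + (-2)²)*(23*(-4)) = (-1 + 4)*(-92) = 3*(-92) = -276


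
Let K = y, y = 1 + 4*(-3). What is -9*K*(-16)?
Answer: -1584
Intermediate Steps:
y = -11 (y = 1 - 12 = -11)
K = -11
-9*K*(-16) = -9*(-11)*(-16) = 99*(-16) = -1584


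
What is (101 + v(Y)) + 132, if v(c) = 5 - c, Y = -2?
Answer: 240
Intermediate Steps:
(101 + v(Y)) + 132 = (101 + (5 - 1*(-2))) + 132 = (101 + (5 + 2)) + 132 = (101 + 7) + 132 = 108 + 132 = 240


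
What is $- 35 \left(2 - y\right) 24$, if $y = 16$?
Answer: $11760$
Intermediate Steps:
$- 35 \left(2 - y\right) 24 = - 35 \left(2 - 16\right) 24 = \left(-35\right) \left(-14\right) 24 = 490 \cdot 24 = 11760$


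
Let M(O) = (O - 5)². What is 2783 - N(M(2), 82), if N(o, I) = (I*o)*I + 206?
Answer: -57939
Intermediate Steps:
M(O) = (-5 + O)²
N(o, I) = 206 + o*I² (N(o, I) = o*I² + 206 = 206 + o*I²)
2783 - N(M(2), 82) = 2783 - (206 + (-5 + 2)²*82²) = 2783 - (206 + (-3)²*6724) = 2783 - (206 + 9*6724) = 2783 - (206 + 60516) = 2783 - 1*60722 = 2783 - 60722 = -57939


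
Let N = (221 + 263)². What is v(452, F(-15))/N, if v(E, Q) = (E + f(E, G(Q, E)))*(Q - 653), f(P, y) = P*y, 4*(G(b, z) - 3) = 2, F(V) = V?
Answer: -169839/29282 ≈ -5.8001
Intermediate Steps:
N = 234256 (N = 484² = 234256)
G(b, z) = 7/2 (G(b, z) = 3 + (¼)*2 = 3 + ½ = 7/2)
v(E, Q) = 9*E*(-653 + Q)/2 (v(E, Q) = (E + E*(7/2))*(Q - 653) = (E + 7*E/2)*(-653 + Q) = (9*E/2)*(-653 + Q) = 9*E*(-653 + Q)/2)
v(452, F(-15))/N = ((9/2)*452*(-653 - 15))/234256 = ((9/2)*452*(-668))*(1/234256) = -1358712*1/234256 = -169839/29282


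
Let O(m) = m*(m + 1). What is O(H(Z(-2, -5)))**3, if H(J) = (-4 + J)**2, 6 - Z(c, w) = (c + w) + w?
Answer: 57566111236928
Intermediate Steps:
Z(c, w) = 6 - c - 2*w (Z(c, w) = 6 - ((c + w) + w) = 6 - (c + 2*w) = 6 + (-c - 2*w) = 6 - c - 2*w)
O(m) = m*(1 + m)
O(H(Z(-2, -5)))**3 = ((-4 + (6 - 1*(-2) - 2*(-5)))**2*(1 + (-4 + (6 - 1*(-2) - 2*(-5)))**2))**3 = ((-4 + (6 + 2 + 10))**2*(1 + (-4 + (6 + 2 + 10))**2))**3 = ((-4 + 18)**2*(1 + (-4 + 18)**2))**3 = (14**2*(1 + 14**2))**3 = (196*(1 + 196))**3 = (196*197)**3 = 38612**3 = 57566111236928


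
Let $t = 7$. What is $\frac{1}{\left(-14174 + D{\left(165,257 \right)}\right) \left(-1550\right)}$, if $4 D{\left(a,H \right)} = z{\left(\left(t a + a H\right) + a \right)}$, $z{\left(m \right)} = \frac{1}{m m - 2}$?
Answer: $\frac{3823751246}{84006667749245425} \approx 4.5517 \cdot 10^{-8}$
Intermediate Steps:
$z{\left(m \right)} = \frac{1}{-2 + m^{2}}$ ($z{\left(m \right)} = \frac{1}{m^{2} - 2} = \frac{1}{-2 + m^{2}}$)
$D{\left(a,H \right)} = \frac{1}{4 \left(-2 + \left(8 a + H a\right)^{2}\right)}$ ($D{\left(a,H \right)} = \frac{1}{4 \left(-2 + \left(\left(7 a + a H\right) + a\right)^{2}\right)} = \frac{1}{4 \left(-2 + \left(\left(7 a + H a\right) + a\right)^{2}\right)} = \frac{1}{4 \left(-2 + \left(8 a + H a\right)^{2}\right)}$)
$\frac{1}{\left(-14174 + D{\left(165,257 \right)}\right) \left(-1550\right)} = \frac{1}{\left(-14174 + \frac{1}{4 \left(-2 + 165^{2} \left(8 + 257\right)^{2}\right)}\right) \left(-1550\right)} = \frac{1}{-14174 + \frac{1}{4 \left(-2 + 27225 \cdot 265^{2}\right)}} \left(- \frac{1}{1550}\right) = \frac{1}{-14174 + \frac{1}{4 \left(-2 + 27225 \cdot 70225\right)}} \left(- \frac{1}{1550}\right) = \frac{1}{-14174 + \frac{1}{4 \left(-2 + 1911875625\right)}} \left(- \frac{1}{1550}\right) = \frac{1}{-14174 + \frac{1}{4 \cdot 1911875623}} \left(- \frac{1}{1550}\right) = \frac{1}{-14174 + \frac{1}{4} \cdot \frac{1}{1911875623}} \left(- \frac{1}{1550}\right) = \frac{1}{-14174 + \frac{1}{7647502492}} \left(- \frac{1}{1550}\right) = \frac{1}{- \frac{108395700321607}{7647502492}} \left(- \frac{1}{1550}\right) = \left(- \frac{7647502492}{108395700321607}\right) \left(- \frac{1}{1550}\right) = \frac{3823751246}{84006667749245425}$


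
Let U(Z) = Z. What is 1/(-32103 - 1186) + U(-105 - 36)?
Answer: -4693750/33289 ≈ -141.00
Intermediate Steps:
1/(-32103 - 1186) + U(-105 - 36) = 1/(-32103 - 1186) + (-105 - 36) = 1/(-33289) - 141 = -1/33289 - 141 = -4693750/33289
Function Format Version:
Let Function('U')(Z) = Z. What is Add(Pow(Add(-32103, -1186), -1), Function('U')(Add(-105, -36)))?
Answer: Rational(-4693750, 33289) ≈ -141.00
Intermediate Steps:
Add(Pow(Add(-32103, -1186), -1), Function('U')(Add(-105, -36))) = Add(Pow(Add(-32103, -1186), -1), Add(-105, -36)) = Add(Pow(-33289, -1), -141) = Add(Rational(-1, 33289), -141) = Rational(-4693750, 33289)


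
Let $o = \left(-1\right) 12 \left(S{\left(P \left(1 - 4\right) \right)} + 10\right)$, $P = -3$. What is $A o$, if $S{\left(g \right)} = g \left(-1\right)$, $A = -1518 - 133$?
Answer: $19812$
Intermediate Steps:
$A = -1651$ ($A = -1518 - 133 = -1651$)
$S{\left(g \right)} = - g$
$o = -12$ ($o = \left(-1\right) 12 \left(- \left(-3\right) \left(1 - 4\right) + 10\right) = - 12 \left(- \left(-3\right) \left(-3\right) + 10\right) = - 12 \left(\left(-1\right) 9 + 10\right) = - 12 \left(-9 + 10\right) = \left(-12\right) 1 = -12$)
$A o = \left(-1651\right) \left(-12\right) = 19812$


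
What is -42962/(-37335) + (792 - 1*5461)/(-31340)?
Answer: 304149239/234015780 ≈ 1.2997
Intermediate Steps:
-42962/(-37335) + (792 - 1*5461)/(-31340) = -42962*(-1/37335) + (792 - 5461)*(-1/31340) = 42962/37335 - 4669*(-1/31340) = 42962/37335 + 4669/31340 = 304149239/234015780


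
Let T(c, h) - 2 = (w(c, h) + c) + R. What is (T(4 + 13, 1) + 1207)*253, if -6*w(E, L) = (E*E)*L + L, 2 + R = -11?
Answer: 883982/3 ≈ 2.9466e+5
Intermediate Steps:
R = -13 (R = -2 - 11 = -13)
w(E, L) = -L/6 - L*E²/6 (w(E, L) = -((E*E)*L + L)/6 = -(E²*L + L)/6 = -(L*E² + L)/6 = -(L + L*E²)/6 = -L/6 - L*E²/6)
T(c, h) = -11 + c - h*(1 + c²)/6 (T(c, h) = 2 + ((-h*(1 + c²)/6 + c) - 13) = 2 + ((c - h*(1 + c²)/6) - 13) = 2 + (-13 + c - h*(1 + c²)/6) = -11 + c - h*(1 + c²)/6)
(T(4 + 13, 1) + 1207)*253 = ((-11 + (4 + 13) - ⅙*1*(1 + (4 + 13)²)) + 1207)*253 = ((-11 + 17 - ⅙*1*(1 + 17²)) + 1207)*253 = ((-11 + 17 - ⅙*1*(1 + 289)) + 1207)*253 = ((-11 + 17 - ⅙*1*290) + 1207)*253 = ((-11 + 17 - 145/3) + 1207)*253 = (-127/3 + 1207)*253 = (3494/3)*253 = 883982/3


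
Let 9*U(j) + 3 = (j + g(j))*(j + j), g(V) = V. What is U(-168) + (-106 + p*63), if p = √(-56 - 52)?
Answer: 37313/3 + 378*I*√3 ≈ 12438.0 + 654.71*I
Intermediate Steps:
p = 6*I*√3 (p = √(-108) = 6*I*√3 ≈ 10.392*I)
U(j) = -⅓ + 4*j²/9 (U(j) = -⅓ + ((j + j)*(j + j))/9 = -⅓ + ((2*j)*(2*j))/9 = -⅓ + (4*j²)/9 = -⅓ + 4*j²/9)
U(-168) + (-106 + p*63) = (-⅓ + (4/9)*(-168)²) + (-106 + (6*I*√3)*63) = (-⅓ + (4/9)*28224) + (-106 + 378*I*√3) = (-⅓ + 12544) + (-106 + 378*I*√3) = 37631/3 + (-106 + 378*I*√3) = 37313/3 + 378*I*√3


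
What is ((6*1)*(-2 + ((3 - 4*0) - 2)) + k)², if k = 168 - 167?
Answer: 25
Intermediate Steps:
k = 1
((6*1)*(-2 + ((3 - 4*0) - 2)) + k)² = ((6*1)*(-2 + ((3 - 4*0) - 2)) + 1)² = (6*(-2 + ((3 + 0) - 2)) + 1)² = (6*(-2 + (3 - 2)) + 1)² = (6*(-2 + 1) + 1)² = (6*(-1) + 1)² = (-6 + 1)² = (-5)² = 25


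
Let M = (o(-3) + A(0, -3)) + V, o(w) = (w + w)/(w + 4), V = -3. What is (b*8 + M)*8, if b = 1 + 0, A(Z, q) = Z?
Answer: -8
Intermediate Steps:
b = 1
o(w) = 2*w/(4 + w) (o(w) = (2*w)/(4 + w) = 2*w/(4 + w))
M = -9 (M = (2*(-3)/(4 - 3) + 0) - 3 = (2*(-3)/1 + 0) - 3 = (2*(-3)*1 + 0) - 3 = (-6 + 0) - 3 = -6 - 3 = -9)
(b*8 + M)*8 = (1*8 - 9)*8 = (8 - 9)*8 = -1*8 = -8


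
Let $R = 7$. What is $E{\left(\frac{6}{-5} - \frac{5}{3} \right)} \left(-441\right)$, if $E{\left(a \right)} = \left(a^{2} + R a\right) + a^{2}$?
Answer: $\frac{40033}{25} \approx 1601.3$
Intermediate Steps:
$E{\left(a \right)} = 2 a^{2} + 7 a$ ($E{\left(a \right)} = \left(a^{2} + 7 a\right) + a^{2} = 2 a^{2} + 7 a$)
$E{\left(\frac{6}{-5} - \frac{5}{3} \right)} \left(-441\right) = \left(\frac{6}{-5} - \frac{5}{3}\right) \left(7 + 2 \left(\frac{6}{-5} - \frac{5}{3}\right)\right) \left(-441\right) = \left(6 \left(- \frac{1}{5}\right) - \frac{5}{3}\right) \left(7 + 2 \left(6 \left(- \frac{1}{5}\right) - \frac{5}{3}\right)\right) \left(-441\right) = \left(- \frac{6}{5} - \frac{5}{3}\right) \left(7 + 2 \left(- \frac{6}{5} - \frac{5}{3}\right)\right) \left(-441\right) = - \frac{43 \left(7 + 2 \left(- \frac{43}{15}\right)\right)}{15} \left(-441\right) = - \frac{43 \left(7 - \frac{86}{15}\right)}{15} \left(-441\right) = \left(- \frac{43}{15}\right) \frac{19}{15} \left(-441\right) = \left(- \frac{817}{225}\right) \left(-441\right) = \frac{40033}{25}$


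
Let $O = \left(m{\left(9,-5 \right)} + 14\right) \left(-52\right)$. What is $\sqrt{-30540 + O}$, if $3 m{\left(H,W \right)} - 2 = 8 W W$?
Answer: $\frac{2 i \sqrt{78231}}{3} \approx 186.47 i$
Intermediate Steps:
$m{\left(H,W \right)} = \frac{2}{3} + \frac{8 W^{2}}{3}$ ($m{\left(H,W \right)} = \frac{2}{3} + \frac{8 W W}{3} = \frac{2}{3} + \frac{8 W^{2}}{3}$)
$O = - \frac{12688}{3}$ ($O = \left(\left(\frac{2}{3} + \frac{8 \left(-5\right)^{2}}{3}\right) + 14\right) \left(-52\right) = \left(\left(\frac{2}{3} + \frac{8}{3} \cdot 25\right) + 14\right) \left(-52\right) = \left(\left(\frac{2}{3} + \frac{200}{3}\right) + 14\right) \left(-52\right) = \left(\frac{202}{3} + 14\right) \left(-52\right) = \frac{244}{3} \left(-52\right) = - \frac{12688}{3} \approx -4229.3$)
$\sqrt{-30540 + O} = \sqrt{-30540 - \frac{12688}{3}} = \sqrt{- \frac{104308}{3}} = \frac{2 i \sqrt{78231}}{3}$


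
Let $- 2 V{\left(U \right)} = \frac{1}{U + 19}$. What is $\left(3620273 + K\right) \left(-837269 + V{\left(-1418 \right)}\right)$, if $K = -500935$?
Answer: $- \frac{3653803284523209}{1399} \approx -2.6117 \cdot 10^{12}$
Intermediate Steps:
$V{\left(U \right)} = - \frac{1}{2 \left(19 + U\right)}$ ($V{\left(U \right)} = - \frac{1}{2 \left(U + 19\right)} = - \frac{1}{2 \left(19 + U\right)}$)
$\left(3620273 + K\right) \left(-837269 + V{\left(-1418 \right)}\right) = \left(3620273 - 500935\right) \left(-837269 - \frac{1}{38 + 2 \left(-1418\right)}\right) = 3119338 \left(-837269 - \frac{1}{38 - 2836}\right) = 3119338 \left(-837269 - \frac{1}{-2798}\right) = 3119338 \left(-837269 - - \frac{1}{2798}\right) = 3119338 \left(-837269 + \frac{1}{2798}\right) = 3119338 \left(- \frac{2342678661}{2798}\right) = - \frac{3653803284523209}{1399}$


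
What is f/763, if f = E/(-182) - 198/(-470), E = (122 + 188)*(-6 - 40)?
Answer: 1684559/16316755 ≈ 0.10324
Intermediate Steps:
E = -14260 (E = 310*(-46) = -14260)
f = 1684559/21385 (f = -14260/(-182) - 198/(-470) = -14260*(-1/182) - 198*(-1/470) = 7130/91 + 99/235 = 1684559/21385 ≈ 78.773)
f/763 = (1684559/21385)/763 = (1684559/21385)*(1/763) = 1684559/16316755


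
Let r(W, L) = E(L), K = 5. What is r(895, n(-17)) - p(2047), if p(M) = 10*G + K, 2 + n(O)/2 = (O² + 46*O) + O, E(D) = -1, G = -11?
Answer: 104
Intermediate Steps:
n(O) = -4 + 2*O² + 94*O (n(O) = -4 + 2*((O² + 46*O) + O) = -4 + 2*(O² + 47*O) = -4 + (2*O² + 94*O) = -4 + 2*O² + 94*O)
p(M) = -105 (p(M) = 10*(-11) + 5 = -110 + 5 = -105)
r(W, L) = -1
r(895, n(-17)) - p(2047) = -1 - 1*(-105) = -1 + 105 = 104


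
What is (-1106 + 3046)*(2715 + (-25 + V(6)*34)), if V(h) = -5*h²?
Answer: -6654200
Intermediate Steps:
(-1106 + 3046)*(2715 + (-25 + V(6)*34)) = (-1106 + 3046)*(2715 + (-25 - 5*6²*34)) = 1940*(2715 + (-25 - 5*36*34)) = 1940*(2715 + (-25 - 180*34)) = 1940*(2715 + (-25 - 6120)) = 1940*(2715 - 6145) = 1940*(-3430) = -6654200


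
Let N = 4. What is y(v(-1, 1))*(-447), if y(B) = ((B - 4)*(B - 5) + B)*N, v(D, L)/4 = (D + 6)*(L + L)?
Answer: -2324400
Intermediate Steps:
v(D, L) = 8*L*(6 + D) (v(D, L) = 4*((D + 6)*(L + L)) = 4*((6 + D)*(2*L)) = 4*(2*L*(6 + D)) = 8*L*(6 + D))
y(B) = 4*B + 4*(-5 + B)*(-4 + B) (y(B) = ((B - 4)*(B - 5) + B)*4 = ((-4 + B)*(-5 + B) + B)*4 = ((-5 + B)*(-4 + B) + B)*4 = (B + (-5 + B)*(-4 + B))*4 = 4*B + 4*(-5 + B)*(-4 + B))
y(v(-1, 1))*(-447) = (80 - 256*(6 - 1) + 4*(8*1*(6 - 1))²)*(-447) = (80 - 256*5 + 4*(8*1*5)²)*(-447) = (80 - 32*40 + 4*40²)*(-447) = (80 - 1280 + 4*1600)*(-447) = (80 - 1280 + 6400)*(-447) = 5200*(-447) = -2324400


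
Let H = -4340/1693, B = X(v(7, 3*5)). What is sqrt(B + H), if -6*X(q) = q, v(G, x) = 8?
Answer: 4*I*sqrt(6282723)/5079 ≈ 1.974*I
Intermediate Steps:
X(q) = -q/6
B = -4/3 (B = -1/6*8 = -4/3 ≈ -1.3333)
H = -4340/1693 (H = -4340*1/1693 = -4340/1693 ≈ -2.5635)
sqrt(B + H) = sqrt(-4/3 - 4340/1693) = sqrt(-19792/5079) = 4*I*sqrt(6282723)/5079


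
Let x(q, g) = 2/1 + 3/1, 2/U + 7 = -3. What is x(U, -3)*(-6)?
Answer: -30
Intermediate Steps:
U = -1/5 (U = 2/(-7 - 3) = 2/(-10) = 2*(-1/10) = -1/5 ≈ -0.20000)
x(q, g) = 5 (x(q, g) = 2*1 + 3*1 = 2 + 3 = 5)
x(U, -3)*(-6) = 5*(-6) = -30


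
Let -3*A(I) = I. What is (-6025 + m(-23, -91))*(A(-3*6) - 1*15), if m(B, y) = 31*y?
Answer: 79614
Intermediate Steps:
A(I) = -I/3
(-6025 + m(-23, -91))*(A(-3*6) - 1*15) = (-6025 + 31*(-91))*(-(-1)*6 - 1*15) = (-6025 - 2821)*(-⅓*(-18) - 15) = -8846*(6 - 15) = -8846*(-9) = 79614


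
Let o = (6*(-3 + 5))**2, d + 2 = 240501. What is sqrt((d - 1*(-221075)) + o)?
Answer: 3*sqrt(51302) ≈ 679.50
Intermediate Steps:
d = 240499 (d = -2 + 240501 = 240499)
o = 144 (o = (6*2)**2 = 12**2 = 144)
sqrt((d - 1*(-221075)) + o) = sqrt((240499 - 1*(-221075)) + 144) = sqrt((240499 + 221075) + 144) = sqrt(461574 + 144) = sqrt(461718) = 3*sqrt(51302)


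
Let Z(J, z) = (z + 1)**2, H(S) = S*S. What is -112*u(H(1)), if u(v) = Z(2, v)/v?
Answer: -448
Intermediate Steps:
H(S) = S**2
Z(J, z) = (1 + z)**2
u(v) = (1 + v)**2/v
-112*u(H(1)) = -112*(1 + 1**2)**2/(1**2) = -112*(1 + 1)**2/1 = -112*2**2 = -112*4 = -448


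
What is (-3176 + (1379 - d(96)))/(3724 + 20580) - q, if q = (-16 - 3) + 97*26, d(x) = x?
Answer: -60834805/24304 ≈ -2503.1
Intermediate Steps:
q = 2503 (q = -19 + 2522 = 2503)
(-3176 + (1379 - d(96)))/(3724 + 20580) - q = (-3176 + (1379 - 1*96))/(3724 + 20580) - 1*2503 = (-3176 + (1379 - 96))/24304 - 2503 = (-3176 + 1283)*(1/24304) - 2503 = -1893*1/24304 - 2503 = -1893/24304 - 2503 = -60834805/24304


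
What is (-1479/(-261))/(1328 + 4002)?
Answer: 17/15990 ≈ 0.0010632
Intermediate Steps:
(-1479/(-261))/(1328 + 4002) = -1479*(-1/261)/5330 = (17/3)*(1/5330) = 17/15990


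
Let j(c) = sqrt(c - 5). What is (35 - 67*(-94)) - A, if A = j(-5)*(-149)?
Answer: 6333 + 149*I*sqrt(10) ≈ 6333.0 + 471.18*I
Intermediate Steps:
j(c) = sqrt(-5 + c)
A = -149*I*sqrt(10) (A = sqrt(-5 - 5)*(-149) = sqrt(-10)*(-149) = (I*sqrt(10))*(-149) = -149*I*sqrt(10) ≈ -471.18*I)
(35 - 67*(-94)) - A = (35 - 67*(-94)) - (-149)*I*sqrt(10) = (35 + 6298) + 149*I*sqrt(10) = 6333 + 149*I*sqrt(10)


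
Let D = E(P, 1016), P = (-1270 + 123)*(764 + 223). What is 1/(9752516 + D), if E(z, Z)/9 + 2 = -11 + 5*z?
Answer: -1/41191606 ≈ -2.4277e-8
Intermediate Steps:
P = -1132089 (P = -1147*987 = -1132089)
E(z, Z) = -117 + 45*z (E(z, Z) = -18 + 9*(-11 + 5*z) = -18 + (-99 + 45*z) = -117 + 45*z)
D = -50944122 (D = -117 + 45*(-1132089) = -117 - 50944005 = -50944122)
1/(9752516 + D) = 1/(9752516 - 50944122) = 1/(-41191606) = -1/41191606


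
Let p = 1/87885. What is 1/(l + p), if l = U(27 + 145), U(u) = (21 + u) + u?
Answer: 87885/32078026 ≈ 0.0027397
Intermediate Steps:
U(u) = 21 + 2*u
l = 365 (l = 21 + 2*(27 + 145) = 21 + 2*172 = 21 + 344 = 365)
p = 1/87885 ≈ 1.1379e-5
1/(l + p) = 1/(365 + 1/87885) = 1/(32078026/87885) = 87885/32078026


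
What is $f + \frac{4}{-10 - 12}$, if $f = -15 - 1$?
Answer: $- \frac{178}{11} \approx -16.182$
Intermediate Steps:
$f = -16$
$f + \frac{4}{-10 - 12} = -16 + \frac{4}{-10 - 12} = -16 + \frac{4}{-22} = -16 + 4 \left(- \frac{1}{22}\right) = -16 - \frac{2}{11} = - \frac{178}{11}$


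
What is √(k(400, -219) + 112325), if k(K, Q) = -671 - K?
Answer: √111254 ≈ 333.55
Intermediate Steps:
√(k(400, -219) + 112325) = √((-671 - 1*400) + 112325) = √((-671 - 400) + 112325) = √(-1071 + 112325) = √111254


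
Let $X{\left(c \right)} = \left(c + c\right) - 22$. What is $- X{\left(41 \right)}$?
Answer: $-60$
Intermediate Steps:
$X{\left(c \right)} = -22 + 2 c$ ($X{\left(c \right)} = 2 c - 22 = -22 + 2 c$)
$- X{\left(41 \right)} = - (-22 + 2 \cdot 41) = - (-22 + 82) = \left(-1\right) 60 = -60$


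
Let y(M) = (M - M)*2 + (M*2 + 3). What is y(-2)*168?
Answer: -168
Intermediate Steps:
y(M) = 3 + 2*M (y(M) = 0*2 + (2*M + 3) = 0 + (3 + 2*M) = 3 + 2*M)
y(-2)*168 = (3 + 2*(-2))*168 = (3 - 4)*168 = -1*168 = -168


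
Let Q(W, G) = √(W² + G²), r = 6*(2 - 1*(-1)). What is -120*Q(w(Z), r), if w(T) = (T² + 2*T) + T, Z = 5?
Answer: -240*√481 ≈ -5263.6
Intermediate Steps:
w(T) = T² + 3*T
r = 18 (r = 6*(2 + 1) = 6*3 = 18)
Q(W, G) = √(G² + W²)
-120*Q(w(Z), r) = -120*√(18² + (5*(3 + 5))²) = -120*√(324 + (5*8)²) = -120*√(324 + 40²) = -120*√(324 + 1600) = -240*√481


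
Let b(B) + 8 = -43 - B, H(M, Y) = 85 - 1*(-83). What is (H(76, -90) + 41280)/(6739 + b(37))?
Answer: 13816/2217 ≈ 6.2318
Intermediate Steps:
H(M, Y) = 168 (H(M, Y) = 85 + 83 = 168)
b(B) = -51 - B (b(B) = -8 + (-43 - B) = -51 - B)
(H(76, -90) + 41280)/(6739 + b(37)) = (168 + 41280)/(6739 + (-51 - 1*37)) = 41448/(6739 + (-51 - 37)) = 41448/(6739 - 88) = 41448/6651 = 41448*(1/6651) = 13816/2217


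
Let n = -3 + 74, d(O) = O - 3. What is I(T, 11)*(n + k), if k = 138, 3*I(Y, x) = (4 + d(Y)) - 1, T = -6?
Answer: -418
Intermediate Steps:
d(O) = -3 + O
I(Y, x) = Y/3 (I(Y, x) = ((4 + (-3 + Y)) - 1)/3 = ((1 + Y) - 1)/3 = Y/3)
n = 71
I(T, 11)*(n + k) = ((⅓)*(-6))*(71 + 138) = -2*209 = -418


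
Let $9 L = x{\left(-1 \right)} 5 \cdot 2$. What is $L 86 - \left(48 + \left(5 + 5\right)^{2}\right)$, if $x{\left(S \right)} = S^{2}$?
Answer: $- \frac{472}{9} \approx -52.444$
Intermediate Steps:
$L = \frac{10}{9}$ ($L = \frac{\left(-1\right)^{2} \cdot 5 \cdot 2}{9} = \frac{1 \cdot 5 \cdot 2}{9} = \frac{5 \cdot 2}{9} = \frac{1}{9} \cdot 10 = \frac{10}{9} \approx 1.1111$)
$L 86 - \left(48 + \left(5 + 5\right)^{2}\right) = \frac{10}{9} \cdot 86 - \left(48 + \left(5 + 5\right)^{2}\right) = \frac{860}{9} - 148 = - \frac{472}{9}$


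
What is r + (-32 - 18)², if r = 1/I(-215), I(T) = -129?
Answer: 322499/129 ≈ 2500.0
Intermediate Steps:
r = -1/129 (r = 1/(-129) = -1/129 ≈ -0.0077519)
r + (-32 - 18)² = -1/129 + (-32 - 18)² = -1/129 + (-50)² = -1/129 + 2500 = 322499/129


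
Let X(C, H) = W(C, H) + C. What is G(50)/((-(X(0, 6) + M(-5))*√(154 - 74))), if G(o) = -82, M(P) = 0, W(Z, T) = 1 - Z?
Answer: 41*√5/10 ≈ 9.1679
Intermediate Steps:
X(C, H) = 1 (X(C, H) = (1 - C) + C = 1)
G(50)/((-(X(0, 6) + M(-5))*√(154 - 74))) = -82*(-1/((1 + 0)*√(154 - 74))) = -82*(-√5/20) = -(-41)*√5/10 = 41*√5/10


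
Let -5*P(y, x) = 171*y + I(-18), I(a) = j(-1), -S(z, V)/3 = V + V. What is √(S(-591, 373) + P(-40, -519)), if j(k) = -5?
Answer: I*√869 ≈ 29.479*I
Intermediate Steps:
S(z, V) = -6*V (S(z, V) = -3*(V + V) = -6*V)
I(a) = -5
P(y, x) = 1 - 171*y/5 (P(y, x) = -(171*y - 5)/5 = -(-5 + 171*y)/5 = 1 - 171*y/5)
√(S(-591, 373) + P(-40, -519)) = √(-6*373 + (1 - 171/5*(-40))) = √(-2238 + (1 + 1368)) = √(-2238 + 1369) = √(-869) = I*√869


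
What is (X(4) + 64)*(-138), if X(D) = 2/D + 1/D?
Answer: -17871/2 ≈ -8935.5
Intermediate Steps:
X(D) = 3/D (X(D) = 2/D + 1/D = 3/D)
(X(4) + 64)*(-138) = (3/4 + 64)*(-138) = (259/4)*(-138) = -17871/2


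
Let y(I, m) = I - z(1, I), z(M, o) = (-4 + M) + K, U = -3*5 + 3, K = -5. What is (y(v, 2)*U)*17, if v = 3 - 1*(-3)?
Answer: -2856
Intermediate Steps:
U = -12 (U = -15 + 3 = -12)
z(M, o) = -9 + M (z(M, o) = (-4 + M) - 5 = -9 + M)
v = 6 (v = 3 + 3 = 6)
y(I, m) = 8 + I (y(I, m) = I - (-9 + 1) = I - 1*(-8) = I + 8 = 8 + I)
(y(v, 2)*U)*17 = ((8 + 6)*(-12))*17 = (14*(-12))*17 = -168*17 = -2856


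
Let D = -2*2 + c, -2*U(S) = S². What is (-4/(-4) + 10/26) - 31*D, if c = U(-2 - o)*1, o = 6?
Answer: 14526/13 ≈ 1117.4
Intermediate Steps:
U(S) = -S²/2
c = -32 (c = -(-2 - 1*6)²/2*1 = -(-2 - 6)²/2*1 = -½*(-8)²*1 = -½*64*1 = -32*1 = -32)
D = -36 (D = -2*2 - 32 = -4 - 32 = -36)
(-4/(-4) + 10/26) - 31*D = (-4/(-4) + 10/26) - 31*(-36) = (-4*(-¼) + 10*(1/26)) + 1116 = (1 + 5/13) + 1116 = 18/13 + 1116 = 14526/13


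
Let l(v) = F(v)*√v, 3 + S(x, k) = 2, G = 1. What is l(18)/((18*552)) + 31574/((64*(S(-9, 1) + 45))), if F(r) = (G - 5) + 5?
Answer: 15787/1408 + √2/3312 ≈ 11.213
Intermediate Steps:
S(x, k) = -1 (S(x, k) = -3 + 2 = -1)
F(r) = 1 (F(r) = (1 - 5) + 5 = -4 + 5 = 1)
l(v) = √v (l(v) = 1*√v = √v)
l(18)/((18*552)) + 31574/((64*(S(-9, 1) + 45))) = √18/((18*552)) + 31574/((64*(-1 + 45))) = (3*√2)/9936 + 31574/((64*44)) = (3*√2)*(1/9936) + 31574/2816 = √2/3312 + 31574*(1/2816) = √2/3312 + 15787/1408 = 15787/1408 + √2/3312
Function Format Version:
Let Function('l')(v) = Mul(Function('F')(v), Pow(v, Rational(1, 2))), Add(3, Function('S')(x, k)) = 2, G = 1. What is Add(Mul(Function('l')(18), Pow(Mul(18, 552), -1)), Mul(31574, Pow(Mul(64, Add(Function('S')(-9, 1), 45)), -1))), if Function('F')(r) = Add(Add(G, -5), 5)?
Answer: Add(Rational(15787, 1408), Mul(Rational(1, 3312), Pow(2, Rational(1, 2)))) ≈ 11.213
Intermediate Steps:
Function('S')(x, k) = -1 (Function('S')(x, k) = Add(-3, 2) = -1)
Function('F')(r) = 1 (Function('F')(r) = Add(Add(1, -5), 5) = Add(-4, 5) = 1)
Function('l')(v) = Pow(v, Rational(1, 2)) (Function('l')(v) = Mul(1, Pow(v, Rational(1, 2))) = Pow(v, Rational(1, 2)))
Add(Mul(Function('l')(18), Pow(Mul(18, 552), -1)), Mul(31574, Pow(Mul(64, Add(Function('S')(-9, 1), 45)), -1))) = Add(Mul(Pow(18, Rational(1, 2)), Pow(Mul(18, 552), -1)), Mul(31574, Pow(Mul(64, Add(-1, 45)), -1))) = Add(Mul(Mul(3, Pow(2, Rational(1, 2))), Pow(9936, -1)), Mul(31574, Pow(Mul(64, 44), -1))) = Add(Mul(Mul(3, Pow(2, Rational(1, 2))), Rational(1, 9936)), Mul(31574, Pow(2816, -1))) = Add(Mul(Rational(1, 3312), Pow(2, Rational(1, 2))), Mul(31574, Rational(1, 2816))) = Add(Mul(Rational(1, 3312), Pow(2, Rational(1, 2))), Rational(15787, 1408)) = Add(Rational(15787, 1408), Mul(Rational(1, 3312), Pow(2, Rational(1, 2))))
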